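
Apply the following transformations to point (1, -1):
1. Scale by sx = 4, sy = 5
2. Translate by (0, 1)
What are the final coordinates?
(4, -4)

Step 1: Scale (1, -1) by (sx, sy) = (4, 5) → (4, -5)
Step 2: Translate by (0, 1) → (4, -4)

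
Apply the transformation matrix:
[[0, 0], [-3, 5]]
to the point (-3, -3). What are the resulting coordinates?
(0, -6)

Matrix multiplication:
[[0, 0], [-3, 5]] × [-3, -3]ᵀ
= [0×-3 + 0×-3, -3×-3 + 5×-3]ᵀ
= [0.0000, -6.0000]ᵀ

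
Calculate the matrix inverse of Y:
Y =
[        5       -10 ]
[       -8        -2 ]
det(Y) = -90
Y⁻¹ =
[     1/45      -1/9 ]
[    -4/45     -1/18 ]

For a 2×2 matrix Y = [[a, b], [c, d]] with det(Y) ≠ 0, Y⁻¹ = (1/det(Y)) * [[d, -b], [-c, a]].
det(Y) = (5)*(-2) - (-10)*(-8) = -10 - 80 = -90.
Y⁻¹ = (1/-90) * [[-2, 10], [8, 5]].
Dividing each entry by -90 and reducing:
Y⁻¹ =
[     1/45      -1/9 ]
[    -4/45     -1/18 ]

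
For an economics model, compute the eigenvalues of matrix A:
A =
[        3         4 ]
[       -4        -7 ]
λ = -5, 1

Solve det(A - λI) = 0. For a 2×2 matrix the characteristic equation is λ² - (trace)λ + det = 0.
trace(A) = a + d = 3 - 7 = -4.
det(A) = a*d - b*c = (3)*(-7) - (4)*(-4) = -21 + 16 = -5.
Characteristic equation: λ² - (-4)λ + (-5) = 0.
Discriminant = (-4)² - 4*(-5) = 16 + 20 = 36.
λ = (-4 ± √36) / 2 = (-4 ± 6) / 2 = -5, 1.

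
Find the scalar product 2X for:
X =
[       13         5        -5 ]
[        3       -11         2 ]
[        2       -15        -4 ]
2X =
[       26        10       -10 ]
[        6       -22         4 ]
[        4       -30        -8 ]

Scalar multiplication is elementwise: (2X)[i][j] = 2 * X[i][j].
  (2X)[0][0] = 2 * (13) = 26
  (2X)[0][1] = 2 * (5) = 10
  (2X)[0][2] = 2 * (-5) = -10
  (2X)[1][0] = 2 * (3) = 6
  (2X)[1][1] = 2 * (-11) = -22
  (2X)[1][2] = 2 * (2) = 4
  (2X)[2][0] = 2 * (2) = 4
  (2X)[2][1] = 2 * (-15) = -30
  (2X)[2][2] = 2 * (-4) = -8
2X =
[       26        10       -10 ]
[        6       -22         4 ]
[        4       -30        -8 ]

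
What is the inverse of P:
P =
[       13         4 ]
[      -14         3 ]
det(P) = 95
P⁻¹ =
[     3/95     -4/95 ]
[    14/95     13/95 ]

For a 2×2 matrix P = [[a, b], [c, d]] with det(P) ≠ 0, P⁻¹ = (1/det(P)) * [[d, -b], [-c, a]].
det(P) = (13)*(3) - (4)*(-14) = 39 + 56 = 95.
P⁻¹ = (1/95) * [[3, -4], [14, 13]].
Dividing each entry by 95 and reducing:
P⁻¹ =
[     3/95     -4/95 ]
[    14/95     13/95 ]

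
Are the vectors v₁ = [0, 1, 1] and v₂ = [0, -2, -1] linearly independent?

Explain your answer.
Yes, linearly independent

Two vectors are linearly dependent iff one is a scalar multiple of the other.
No single scalar k satisfies v₂ = k·v₁ (the ratios of corresponding entries disagree), so v₁ and v₂ are linearly independent.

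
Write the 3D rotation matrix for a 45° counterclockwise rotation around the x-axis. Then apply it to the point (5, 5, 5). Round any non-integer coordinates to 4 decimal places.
R = [[1, 0, 0], [0, √2/2, -√2/2], [0, √2/2, √2/2]]; R·(5, 5, 5) = (5.0000, 0.0000, 7.0711)

Rotation matrix for 45° around x-axis:
cos(45°) = √2/2, sin(45°) = √2/2
R = [[1, 0, 0], [0, √2/2, -√2/2], [0, √2/2, √2/2]]
Apply to (5, 5, 5): R·[5, 5, 5]ᵀ = (5.0000, 0.0000, 7.0711)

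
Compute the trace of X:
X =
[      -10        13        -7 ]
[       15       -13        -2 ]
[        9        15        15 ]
tr(X) = -10 - 13 + 15 = -8

The trace of a square matrix is the sum of its diagonal entries.
Diagonal entries of X: X[0][0] = -10, X[1][1] = -13, X[2][2] = 15.
tr(X) = -10 - 13 + 15 = -8.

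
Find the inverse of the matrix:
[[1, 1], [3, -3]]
[[1/2, 1/6], [1/2, -1/6]]

For [[a,b],[c,d]], inverse = (1/det)·[[d,-b],[-c,a]]
det = 1·-3 - 1·3 = -6
Inverse = (1/-6)·[[-3, -1], [-3, 1]]
        = [[1/2, 1/6], [1/2, -1/6]]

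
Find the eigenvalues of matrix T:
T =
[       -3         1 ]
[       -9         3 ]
λ = 0, 0

Solve det(T - λI) = 0. For a 2×2 matrix the characteristic equation is λ² - (trace)λ + det = 0.
trace(T) = a + d = -3 + 3 = 0.
det(T) = a*d - b*c = (-3)*(3) - (1)*(-9) = -9 + 9 = 0.
Characteristic equation: λ² - (0)λ + (0) = 0.
Discriminant = (0)² - 4*(0) = 0 - 0 = 0.
λ = (0 ± √0) / 2 = (0 ± 0) / 2 = 0, 0.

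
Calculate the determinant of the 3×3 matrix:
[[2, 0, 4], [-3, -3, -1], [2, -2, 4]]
20

Expansion along first row:
det = 2·det([[-3,-1],[-2,4]]) - 0·det([[-3,-1],[2,4]]) + 4·det([[-3,-3],[2,-2]])
    = 2·(-3·4 - -1·-2) - 0·(-3·4 - -1·2) + 4·(-3·-2 - -3·2)
    = 2·-14 - 0·-10 + 4·12
    = -28 + 0 + 48 = 20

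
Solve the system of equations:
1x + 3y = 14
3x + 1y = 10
x = 2, y = 4

Use elimination (row reduction):
Equation 1: 1x + 3y = 14.
Equation 2: 3x + 1y = 10.
Multiply Eq1 by 3 and Eq2 by 1: 3x + 9y = 42;  3x + 1y = 10.
Subtract: (-8)y = -32, so y = 4.
Back-substitute into Eq1: 1x + 3*(4) = 14, so x = 2.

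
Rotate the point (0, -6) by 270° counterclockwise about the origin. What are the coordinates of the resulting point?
(-6, 0)

Rotation matrix R(θ) = [[cos θ, -sin θ], [sin θ, cos θ]]; for θ = 270°:
R = [[0, 1], [-1, 0]]
Result: R × [0, -6]ᵀ = [0·0 + (1)·-6, -1·0 + (0)·-6]ᵀ = (-6, 0)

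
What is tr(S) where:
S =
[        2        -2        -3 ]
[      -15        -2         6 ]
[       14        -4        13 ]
tr(S) = 2 - 2 + 13 = 13

The trace of a square matrix is the sum of its diagonal entries.
Diagonal entries of S: S[0][0] = 2, S[1][1] = -2, S[2][2] = 13.
tr(S) = 2 - 2 + 13 = 13.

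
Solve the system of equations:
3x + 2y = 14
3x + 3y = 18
x = 2, y = 4

Use elimination (row reduction):
Equation 1: 3x + 2y = 14.
Equation 2: 3x + 3y = 18.
Multiply Eq1 by 3 and Eq2 by 3: 9x + 6y = 42;  9x + 9y = 54.
Subtract: (3)y = 12, so y = 4.
Back-substitute into Eq1: 3x + 2*(4) = 14, so x = 2.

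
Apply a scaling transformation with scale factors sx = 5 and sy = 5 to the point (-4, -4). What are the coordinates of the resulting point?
(-20, -20)

Scaling matrix:
[[5, 0], [0, 5]]
Result: (-4 × 5, -4 × 5) = (-20, -20)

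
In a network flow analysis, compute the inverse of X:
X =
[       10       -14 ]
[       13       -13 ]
det(X) = 52
X⁻¹ =
[     -1/4      7/26 ]
[     -1/4      5/26 ]

For a 2×2 matrix X = [[a, b], [c, d]] with det(X) ≠ 0, X⁻¹ = (1/det(X)) * [[d, -b], [-c, a]].
det(X) = (10)*(-13) - (-14)*(13) = -130 + 182 = 52.
X⁻¹ = (1/52) * [[-13, 14], [-13, 10]].
Dividing each entry by 52 and reducing:
X⁻¹ =
[     -1/4      7/26 ]
[     -1/4      5/26 ]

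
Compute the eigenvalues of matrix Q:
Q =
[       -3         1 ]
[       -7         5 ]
λ = -2, 4

Solve det(Q - λI) = 0. For a 2×2 matrix the characteristic equation is λ² - (trace)λ + det = 0.
trace(Q) = a + d = -3 + 5 = 2.
det(Q) = a*d - b*c = (-3)*(5) - (1)*(-7) = -15 + 7 = -8.
Characteristic equation: λ² - (2)λ + (-8) = 0.
Discriminant = (2)² - 4*(-8) = 4 + 32 = 36.
λ = (2 ± √36) / 2 = (2 ± 6) / 2 = -2, 4.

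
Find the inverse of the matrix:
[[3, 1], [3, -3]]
[[1/4, 1/12], [1/4, -1/4]]

For [[a,b],[c,d]], inverse = (1/det)·[[d,-b],[-c,a]]
det = 3·-3 - 1·3 = -12
Inverse = (1/-12)·[[-3, -1], [-3, 3]]
        = [[1/4, 1/12], [1/4, -1/4]]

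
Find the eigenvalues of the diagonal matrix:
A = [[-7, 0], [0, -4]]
λ₁ = -7, λ₂ = -4

The characteristic polynomial of A is det(A - λI) = (-7 - λ)(-4 - λ) = 0.
The roots are λ = -7 and λ = -4, so the eigenvalues are the diagonal entries.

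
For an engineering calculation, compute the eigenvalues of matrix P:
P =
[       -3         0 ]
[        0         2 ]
λ = -3, 2

Solve det(P - λI) = 0. For a 2×2 matrix the characteristic equation is λ² - (trace)λ + det = 0.
trace(P) = a + d = -3 + 2 = -1.
det(P) = a*d - b*c = (-3)*(2) - (0)*(0) = -6 - 0 = -6.
Characteristic equation: λ² - (-1)λ + (-6) = 0.
Discriminant = (-1)² - 4*(-6) = 1 + 24 = 25.
λ = (-1 ± √25) / 2 = (-1 ± 5) / 2 = -3, 2.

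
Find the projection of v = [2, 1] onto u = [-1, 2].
[0, 0]

The projection of v onto u is proj_u(v) = ((v·u) / (u·u)) · u.
v·u = (2)*(-1) + (1)*(2) = 0.
u·u = (-1)*(-1) + (2)*(2) = 5.
coefficient = 0 / 5 = 0.
proj_u(v) = 0 · [-1, 2] = [0, 0].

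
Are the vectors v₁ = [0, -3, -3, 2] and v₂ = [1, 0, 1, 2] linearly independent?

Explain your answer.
Yes, linearly independent

Two vectors are linearly dependent iff one is a scalar multiple of the other.
No single scalar k satisfies v₂ = k·v₁ (the ratios of corresponding entries disagree), so v₁ and v₂ are linearly independent.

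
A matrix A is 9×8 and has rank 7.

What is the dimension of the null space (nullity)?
1

The rank-nullity theorem for an m×n matrix states:
rank(A) + nullity(A) = n (the number of columns).
Here n = 8 and rank(A) = 7, so nullity(A) = 8 - 7 = 1.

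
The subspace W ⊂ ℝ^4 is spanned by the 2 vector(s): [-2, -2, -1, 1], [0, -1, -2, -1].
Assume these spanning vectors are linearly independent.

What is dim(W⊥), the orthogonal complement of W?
dim(W⊥) = 2

For any subspace W of ℝ^n, dim(W) + dim(W⊥) = n (the whole-space dimension).
Here the given 2 vectors are linearly independent, so dim(W) = 2.
Thus dim(W⊥) = n - dim(W) = 4 - 2 = 2.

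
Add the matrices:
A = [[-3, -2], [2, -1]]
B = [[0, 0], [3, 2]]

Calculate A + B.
[[-3, -2], [5, 1]]

Add corresponding elements:
(-3)+(0)=-3
(-2)+(0)=-2
(2)+(3)=5
(-1)+(2)=1
A + B = [[-3, -2], [5, 1]]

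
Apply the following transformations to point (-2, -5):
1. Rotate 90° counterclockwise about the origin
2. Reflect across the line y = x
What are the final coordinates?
(-2, 5)

Step 1: Rotate 90° → (5, -2)
Step 2: Reflect across the line y = x → (-2, 5)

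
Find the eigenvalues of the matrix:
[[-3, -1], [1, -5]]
λ = -4 and λ = -4

Characteristic equation: det(A - λI) = 0
λ² - (trace)λ + (det) = 0
λ² - (-8)λ + (16) = 0
λ² + 8λ + 16 = 0
Solving: λ = -4, -4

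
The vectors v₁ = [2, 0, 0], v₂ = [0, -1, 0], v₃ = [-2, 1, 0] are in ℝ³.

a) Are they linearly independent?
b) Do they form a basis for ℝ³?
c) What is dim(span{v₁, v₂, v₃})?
Not independent, not a basis, dim(span) = 2

Check whether v₃ can be written as a linear combination of v₁ and v₂.
v₃ = (-1)·v₁ + (-1)·v₂ = [-2, 1, 0], so the three vectors are linearly dependent.
Thus they do not form a basis for ℝ³, and dim(span{v₁, v₂, v₃}) = 2 (spanned by v₁ and v₂).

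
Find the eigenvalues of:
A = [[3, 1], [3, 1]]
λ = 0, 4

Solve det(A - λI) = 0. For a 2×2 matrix this is λ² - (trace)λ + det = 0.
trace(A) = 3 + 1 = 4.
det(A) = (3)*(1) - (1)*(3) = 3 - 3 = 0.
Characteristic equation: λ² - (4)λ + (0) = 0.
Discriminant: (4)² - 4*(0) = 16 - 0 = 16.
Roots: λ = (4 ± √16) / 2 = 0, 4.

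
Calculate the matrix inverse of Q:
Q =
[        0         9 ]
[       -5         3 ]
det(Q) = 45
Q⁻¹ =
[     1/15      -1/5 ]
[      1/9         0 ]

For a 2×2 matrix Q = [[a, b], [c, d]] with det(Q) ≠ 0, Q⁻¹ = (1/det(Q)) * [[d, -b], [-c, a]].
det(Q) = (0)*(3) - (9)*(-5) = 0 + 45 = 45.
Q⁻¹ = (1/45) * [[3, -9], [5, 0]].
Dividing each entry by 45 and reducing:
Q⁻¹ =
[     1/15      -1/5 ]
[      1/9         0 ]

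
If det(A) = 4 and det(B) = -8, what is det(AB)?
-32

Use the multiplicative property of determinants: det(AB) = det(A)*det(B).
det(AB) = (4)*(-8) = -32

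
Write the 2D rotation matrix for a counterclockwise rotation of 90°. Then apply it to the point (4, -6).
R = [[0, -1], [1, 0]]; R·(4, -6) = (6, 4)

Rotation matrix formula: R(θ) = [[cos θ, -sin θ], [sin θ, cos θ]]
For θ = 90°:
cos(90°) = 0
sin(90°) = 1
R = [[0, -1], [1, 0]]
Apply to (4, -6): [0·4 + (-1)·-6, 1·4 + 0·-6] = (6, 4)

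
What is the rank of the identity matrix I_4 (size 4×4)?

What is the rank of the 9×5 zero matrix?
rank(I_4) = 4, rank(0) = 0

The identity I_4 has 4 columns that are the standard basis vectors e_1, …, e_4. These are linearly independent, so all 4 columns are pivots and rank(I_4) = 4.
The 9×5 zero matrix has every entry zero, so every row is the zero row and there are no pivots; rank(0) = 0.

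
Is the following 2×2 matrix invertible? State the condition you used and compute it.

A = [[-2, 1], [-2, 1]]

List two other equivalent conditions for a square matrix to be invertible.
No, not invertible; det(A) = 0 (two rows are equal, so the rows are linearly dependent). Equivalent conditions (failing for this A): rank(A) < 2; Ax = 0 has non-trivial solutions; 0 is an eigenvalue; the columns are linearly dependent.

To check invertibility, compute det(A).
In this matrix, row 0 and the last row are identical, so one row is a scalar multiple of another and the rows are linearly dependent.
A matrix with linearly dependent rows has det = 0 and is not invertible.
Equivalent failed conditions:
- rank(A) < 2.
- Ax = 0 has non-trivial solutions.
- 0 is an eigenvalue.
- The columns are linearly dependent.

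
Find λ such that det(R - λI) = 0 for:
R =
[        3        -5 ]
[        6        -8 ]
λ = -3, -2

Solve det(R - λI) = 0. For a 2×2 matrix the characteristic equation is λ² - (trace)λ + det = 0.
trace(R) = a + d = 3 - 8 = -5.
det(R) = a*d - b*c = (3)*(-8) - (-5)*(6) = -24 + 30 = 6.
Characteristic equation: λ² - (-5)λ + (6) = 0.
Discriminant = (-5)² - 4*(6) = 25 - 24 = 1.
λ = (-5 ± √1) / 2 = (-5 ± 1) / 2 = -3, -2.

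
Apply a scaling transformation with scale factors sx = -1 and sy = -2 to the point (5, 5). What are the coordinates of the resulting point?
(-5, -10)

Scaling matrix:
[[-1, 0], [0, -2]]
Result: (5 × -1, 5 × -2) = (-5, -10)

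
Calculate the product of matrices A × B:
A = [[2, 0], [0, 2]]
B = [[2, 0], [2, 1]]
[[4, 0], [4, 2]]

Matrix multiplication:
C[0][0] = 2×2 + 0×2 = 4
C[0][1] = 2×0 + 0×1 = 0
C[1][0] = 0×2 + 2×2 = 4
C[1][1] = 0×0 + 2×1 = 2
Result: [[4, 0], [4, 2]]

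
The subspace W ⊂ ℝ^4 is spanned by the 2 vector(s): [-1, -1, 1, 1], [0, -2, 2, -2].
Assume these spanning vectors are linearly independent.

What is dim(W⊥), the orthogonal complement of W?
dim(W⊥) = 2

For any subspace W of ℝ^n, dim(W) + dim(W⊥) = n (the whole-space dimension).
Here the given 2 vectors are linearly independent, so dim(W) = 2.
Thus dim(W⊥) = n - dim(W) = 4 - 2 = 2.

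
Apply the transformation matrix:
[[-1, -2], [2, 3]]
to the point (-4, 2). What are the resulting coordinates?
(0, -2)

Matrix multiplication:
[[-1, -2], [2, 3]] × [-4, 2]ᵀ
= [-1×-4 + -2×2, 2×-4 + 3×2]ᵀ
= [0.0000, -2.0000]ᵀ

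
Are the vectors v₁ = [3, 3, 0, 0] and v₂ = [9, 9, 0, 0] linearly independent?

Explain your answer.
No, linearly dependent (v₂ = 3·v₁)

Check whether there is a scalar k with v₂ = k·v₁.
Comparing components, k = 3 satisfies 3·[3, 3, 0, 0] = [9, 9, 0, 0].
Since v₂ is a scalar multiple of v₁, the two vectors are linearly dependent.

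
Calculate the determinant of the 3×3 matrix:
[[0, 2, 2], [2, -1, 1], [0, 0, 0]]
0

Expansion along first row:
det = 0·det([[-1,1],[0,0]]) - 2·det([[2,1],[0,0]]) + 2·det([[2,-1],[0,0]])
    = 0·(-1·0 - 1·0) - 2·(2·0 - 1·0) + 2·(2·0 - -1·0)
    = 0·0 - 2·0 + 2·0
    = 0 + 0 + 0 = 0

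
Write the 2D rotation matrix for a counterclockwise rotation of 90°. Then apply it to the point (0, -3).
R = [[0, -1], [1, 0]]; R·(0, -3) = (3, 0)

Rotation matrix formula: R(θ) = [[cos θ, -sin θ], [sin θ, cos θ]]
For θ = 90°:
cos(90°) = 0
sin(90°) = 1
R = [[0, -1], [1, 0]]
Apply to (0, -3): [0·0 + (-1)·-3, 1·0 + 0·-3] = (3, 0)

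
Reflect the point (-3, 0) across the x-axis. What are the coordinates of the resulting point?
(-3, 0)

Reflection across x-axis: (-3, 0) → (-3, 0)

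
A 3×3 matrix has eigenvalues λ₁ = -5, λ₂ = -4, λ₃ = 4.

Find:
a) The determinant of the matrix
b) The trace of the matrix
det = 80, trace = -5

Two standard eigenvalue identities:
- det(A) equals the product of the eigenvalues (counted with multiplicity).
- trace(A) equals the sum of the eigenvalues.
det(A) = (-5)*(-4)*(4) = 80.
trace(A) = -5 - 4 + 4 = -5.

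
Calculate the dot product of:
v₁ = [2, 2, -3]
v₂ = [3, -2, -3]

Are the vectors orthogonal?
11, No

The dot product is the sum of products of corresponding components.
v₁·v₂ = (2)*(3) + (2)*(-2) + (-3)*(-3) = 6 - 4 + 9 = 11.
Two vectors are orthogonal iff their dot product is 0; here the dot product is 11, so the vectors are not orthogonal.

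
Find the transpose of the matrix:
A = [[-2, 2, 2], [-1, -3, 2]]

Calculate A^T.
[[-2, -1], [2, -3], [2, 2]]

The transpose sends entry (i,j) to (j,i); rows become columns.
Row 0 of A: [-2, 2, 2] -> column 0 of A^T.
Row 1 of A: [-1, -3, 2] -> column 1 of A^T.
A^T = [[-2, -1], [2, -3], [2, 2]]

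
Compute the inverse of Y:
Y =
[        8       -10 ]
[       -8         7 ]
det(Y) = -24
Y⁻¹ =
[    -7/24     -5/12 ]
[     -1/3      -1/3 ]

For a 2×2 matrix Y = [[a, b], [c, d]] with det(Y) ≠ 0, Y⁻¹ = (1/det(Y)) * [[d, -b], [-c, a]].
det(Y) = (8)*(7) - (-10)*(-8) = 56 - 80 = -24.
Y⁻¹ = (1/-24) * [[7, 10], [8, 8]].
Dividing each entry by -24 and reducing:
Y⁻¹ =
[    -7/24     -5/12 ]
[     -1/3      -1/3 ]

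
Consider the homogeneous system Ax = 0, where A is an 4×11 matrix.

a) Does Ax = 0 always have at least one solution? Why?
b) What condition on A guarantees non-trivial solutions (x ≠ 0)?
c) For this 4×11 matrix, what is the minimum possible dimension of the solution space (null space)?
a) Yes, x = 0 is always a solution. b) When A has linearly dependent columns (rank < n). c) Minimum nullity = 7.

a) x = 0 satisfies A·0 = 0, so the zero vector is always a solution.
b) Non-trivial solutions exist iff the columns of A are linearly dependent, equivalently rank(A) < n (the number of columns).
c) By rank-nullity, rank(A) + nullity(A) = n = 11. Since A has only 4 rows, rank(A) ≤ 4, so nullity(A) ≥ 11 - 4 = 7.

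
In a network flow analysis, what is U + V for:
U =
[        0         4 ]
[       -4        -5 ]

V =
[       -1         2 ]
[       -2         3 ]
U + V =
[       -1         6 ]
[       -6        -2 ]

Matrix addition is elementwise: (U+V)[i][j] = U[i][j] + V[i][j].
  (U+V)[0][0] = (0) + (-1) = -1
  (U+V)[0][1] = (4) + (2) = 6
  (U+V)[1][0] = (-4) + (-2) = -6
  (U+V)[1][1] = (-5) + (3) = -2
U + V =
[       -1         6 ]
[       -6        -2 ]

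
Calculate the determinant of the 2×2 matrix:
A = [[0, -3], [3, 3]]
9

For A = [[a, b], [c, d]], det(A) = a*d - b*c.
det(A) = (0)*(3) - (-3)*(3) = 0 - -9 = 9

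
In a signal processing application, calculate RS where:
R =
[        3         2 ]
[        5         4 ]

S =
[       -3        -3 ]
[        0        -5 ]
RS =
[       -9       -19 ]
[      -15       -35 ]

Matrix multiplication: (RS)[i][j] = sum over k of R[i][k] * S[k][j].
  (RS)[0][0] = (3)*(-3) + (2)*(0) = -9
  (RS)[0][1] = (3)*(-3) + (2)*(-5) = -19
  (RS)[1][0] = (5)*(-3) + (4)*(0) = -15
  (RS)[1][1] = (5)*(-3) + (4)*(-5) = -35
RS =
[       -9       -19 ]
[      -15       -35 ]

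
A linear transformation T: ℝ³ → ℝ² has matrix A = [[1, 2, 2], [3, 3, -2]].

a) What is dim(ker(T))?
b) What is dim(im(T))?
dim(ker) = 1, dim(im) = 2

The two rows are not scalar multiples of one another (no single k satisfies row 2 = k × row 1), so they are linearly independent.
Thus rank(A) = 2.
dim(im(T)) = rank(A) = 2.
By the rank-nullity theorem applied to T: ℝ³ → ℝ², rank(A) + nullity(A) = 3 (the domain dimension), so dim(ker(T)) = 3 - 2 = 1.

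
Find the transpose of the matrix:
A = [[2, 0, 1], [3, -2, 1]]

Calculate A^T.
[[2, 3], [0, -2], [1, 1]]

The transpose sends entry (i,j) to (j,i); rows become columns.
Row 0 of A: [2, 0, 1] -> column 0 of A^T.
Row 1 of A: [3, -2, 1] -> column 1 of A^T.
A^T = [[2, 3], [0, -2], [1, 1]]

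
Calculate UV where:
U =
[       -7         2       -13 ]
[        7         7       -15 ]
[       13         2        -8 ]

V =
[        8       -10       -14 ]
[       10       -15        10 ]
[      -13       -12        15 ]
UV =
[      133       196       -77 ]
[      321         5      -253 ]
[      228       -64      -282 ]

Matrix multiplication: (UV)[i][j] = sum over k of U[i][k] * V[k][j].
  (UV)[0][0] = (-7)*(8) + (2)*(10) + (-13)*(-13) = 133
  (UV)[0][1] = (-7)*(-10) + (2)*(-15) + (-13)*(-12) = 196
  (UV)[0][2] = (-7)*(-14) + (2)*(10) + (-13)*(15) = -77
  (UV)[1][0] = (7)*(8) + (7)*(10) + (-15)*(-13) = 321
  (UV)[1][1] = (7)*(-10) + (7)*(-15) + (-15)*(-12) = 5
  (UV)[1][2] = (7)*(-14) + (7)*(10) + (-15)*(15) = -253
  (UV)[2][0] = (13)*(8) + (2)*(10) + (-8)*(-13) = 228
  (UV)[2][1] = (13)*(-10) + (2)*(-15) + (-8)*(-12) = -64
  (UV)[2][2] = (13)*(-14) + (2)*(10) + (-8)*(15) = -282
UV =
[      133       196       -77 ]
[      321         5      -253 ]
[      228       -64      -282 ]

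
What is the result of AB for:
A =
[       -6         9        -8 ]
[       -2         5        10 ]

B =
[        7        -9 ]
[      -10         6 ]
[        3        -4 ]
AB =
[     -156       140 ]
[      -34         8 ]

Matrix multiplication: (AB)[i][j] = sum over k of A[i][k] * B[k][j].
  (AB)[0][0] = (-6)*(7) + (9)*(-10) + (-8)*(3) = -156
  (AB)[0][1] = (-6)*(-9) + (9)*(6) + (-8)*(-4) = 140
  (AB)[1][0] = (-2)*(7) + (5)*(-10) + (10)*(3) = -34
  (AB)[1][1] = (-2)*(-9) + (5)*(6) + (10)*(-4) = 8
AB =
[     -156       140 ]
[      -34         8 ]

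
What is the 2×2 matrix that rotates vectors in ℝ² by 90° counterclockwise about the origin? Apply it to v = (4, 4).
R = [[0, -1], [1, 0]]; R·v = (-4, 4)

A counterclockwise rotation by angle θ in ℝ² has matrix R(θ) = [[cos θ, -sin θ], [sin θ, cos θ]].
For θ = 90°: cos θ = 0, sin θ = 1.
R(90°) = [[0, -1], [1, 0]].
R·v = [0·4 + (-1)·4, 1·4 + 0·4] = (-4, 4).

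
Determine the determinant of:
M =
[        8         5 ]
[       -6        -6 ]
det(M) = -18

For a 2×2 matrix [[a, b], [c, d]], det = a*d - b*c.
det(M) = (8)*(-6) - (5)*(-6) = -48 + 30 = -18.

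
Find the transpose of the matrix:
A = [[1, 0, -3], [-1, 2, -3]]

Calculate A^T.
[[1, -1], [0, 2], [-3, -3]]

The transpose sends entry (i,j) to (j,i); rows become columns.
Row 0 of A: [1, 0, -3] -> column 0 of A^T.
Row 1 of A: [-1, 2, -3] -> column 1 of A^T.
A^T = [[1, -1], [0, 2], [-3, -3]]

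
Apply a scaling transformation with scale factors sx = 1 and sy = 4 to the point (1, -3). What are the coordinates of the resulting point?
(1, -12)

Scaling matrix:
[[1, 0], [0, 4]]
Result: (1 × 1, -3 × 4) = (1, -12)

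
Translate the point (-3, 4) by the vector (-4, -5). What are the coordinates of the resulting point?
(-7, -1)

Translation by (-4, -5):
x' = -3 + -4 = -7
y' = 4 + -5 = -1
Homogeneous matrix: [[1, 0, -4], [0, 1, -5], [0, 0, 1]]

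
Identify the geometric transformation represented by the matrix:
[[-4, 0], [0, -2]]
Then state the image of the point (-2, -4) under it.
non-uniform scaling by (-4, -2); image of (-2, -4) is (8, 8)

This is diagonal with distinct entries, so it scales the x-axis by -4 and the y-axis by -2.
The matrix [[-4, 0], [0, -2]] represents: non-uniform scaling by (-4, -2).
Applying it to (-2, -4): [-4·-2 + 0·-4, 0·-2 + -2·-4] = (8, 8).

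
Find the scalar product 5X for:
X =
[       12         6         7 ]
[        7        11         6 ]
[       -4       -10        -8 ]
5X =
[       60        30        35 ]
[       35        55        30 ]
[      -20       -50       -40 ]

Scalar multiplication is elementwise: (5X)[i][j] = 5 * X[i][j].
  (5X)[0][0] = 5 * (12) = 60
  (5X)[0][1] = 5 * (6) = 30
  (5X)[0][2] = 5 * (7) = 35
  (5X)[1][0] = 5 * (7) = 35
  (5X)[1][1] = 5 * (11) = 55
  (5X)[1][2] = 5 * (6) = 30
  (5X)[2][0] = 5 * (-4) = -20
  (5X)[2][1] = 5 * (-10) = -50
  (5X)[2][2] = 5 * (-8) = -40
5X =
[       60        30        35 ]
[       35        55        30 ]
[      -20       -50       -40 ]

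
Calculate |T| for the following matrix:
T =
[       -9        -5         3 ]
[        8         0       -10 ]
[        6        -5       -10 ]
det(T) = 230

Expand along row 0 (cofactor expansion): det(T) = a*(e*i - f*h) - b*(d*i - f*g) + c*(d*h - e*g), where the 3×3 is [[a, b, c], [d, e, f], [g, h, i]].
Minor M_00 = (0)*(-10) - (-10)*(-5) = 0 - 50 = -50.
Minor M_01 = (8)*(-10) - (-10)*(6) = -80 + 60 = -20.
Minor M_02 = (8)*(-5) - (0)*(6) = -40 - 0 = -40.
det(T) = (-9)*(-50) - (-5)*(-20) + (3)*(-40) = 450 - 100 - 120 = 230.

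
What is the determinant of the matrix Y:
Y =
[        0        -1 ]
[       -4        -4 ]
det(Y) = -4

For a 2×2 matrix [[a, b], [c, d]], det = a*d - b*c.
det(Y) = (0)*(-4) - (-1)*(-4) = 0 - 4 = -4.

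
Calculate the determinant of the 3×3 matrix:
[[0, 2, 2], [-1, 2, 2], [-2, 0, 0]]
0

Expansion along first row:
det = 0·det([[2,2],[0,0]]) - 2·det([[-1,2],[-2,0]]) + 2·det([[-1,2],[-2,0]])
    = 0·(2·0 - 2·0) - 2·(-1·0 - 2·-2) + 2·(-1·0 - 2·-2)
    = 0·0 - 2·4 + 2·4
    = 0 + -8 + 8 = 0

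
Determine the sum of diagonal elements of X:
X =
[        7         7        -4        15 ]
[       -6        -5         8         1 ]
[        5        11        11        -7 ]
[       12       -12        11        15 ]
tr(X) = 7 - 5 + 11 + 15 = 28

The trace of a square matrix is the sum of its diagonal entries.
Diagonal entries of X: X[0][0] = 7, X[1][1] = -5, X[2][2] = 11, X[3][3] = 15.
tr(X) = 7 - 5 + 11 + 15 = 28.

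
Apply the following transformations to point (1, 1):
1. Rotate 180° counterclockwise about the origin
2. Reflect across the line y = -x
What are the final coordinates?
(1, 1)

Step 1: Rotate 180° → (-1, -1)
Step 2: Reflect across the line y = -x → (1, 1)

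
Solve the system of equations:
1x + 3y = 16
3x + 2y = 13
x = 1, y = 5

Use elimination (row reduction):
Equation 1: 1x + 3y = 16.
Equation 2: 3x + 2y = 13.
Multiply Eq1 by 3 and Eq2 by 1: 3x + 9y = 48;  3x + 2y = 13.
Subtract: (-7)y = -35, so y = 5.
Back-substitute into Eq1: 1x + 3*(5) = 16, so x = 1.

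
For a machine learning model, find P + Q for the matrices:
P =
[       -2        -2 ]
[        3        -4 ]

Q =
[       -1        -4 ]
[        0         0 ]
P + Q =
[       -3        -6 ]
[        3        -4 ]

Matrix addition is elementwise: (P+Q)[i][j] = P[i][j] + Q[i][j].
  (P+Q)[0][0] = (-2) + (-1) = -3
  (P+Q)[0][1] = (-2) + (-4) = -6
  (P+Q)[1][0] = (3) + (0) = 3
  (P+Q)[1][1] = (-4) + (0) = -4
P + Q =
[       -3        -6 ]
[        3        -4 ]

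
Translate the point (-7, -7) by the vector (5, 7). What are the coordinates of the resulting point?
(-2, 0)

Translation by (5, 7):
x' = -7 + 5 = -2
y' = -7 + 7 = 0
Homogeneous matrix: [[1, 0, 5], [0, 1, 7], [0, 0, 1]]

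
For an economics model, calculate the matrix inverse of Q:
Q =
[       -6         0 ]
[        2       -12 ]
det(Q) = 72
Q⁻¹ =
[     -1/6         0 ]
[    -1/36     -1/12 ]

For a 2×2 matrix Q = [[a, b], [c, d]] with det(Q) ≠ 0, Q⁻¹ = (1/det(Q)) * [[d, -b], [-c, a]].
det(Q) = (-6)*(-12) - (0)*(2) = 72 - 0 = 72.
Q⁻¹ = (1/72) * [[-12, 0], [-2, -6]].
Dividing each entry by 72 and reducing:
Q⁻¹ =
[     -1/6         0 ]
[    -1/36     -1/12 ]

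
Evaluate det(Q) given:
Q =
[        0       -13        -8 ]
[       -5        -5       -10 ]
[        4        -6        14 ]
det(Q) = -790

Expand along row 0 (cofactor expansion): det(Q) = a*(e*i - f*h) - b*(d*i - f*g) + c*(d*h - e*g), where the 3×3 is [[a, b, c], [d, e, f], [g, h, i]].
Minor M_00 = (-5)*(14) - (-10)*(-6) = -70 - 60 = -130.
Minor M_01 = (-5)*(14) - (-10)*(4) = -70 + 40 = -30.
Minor M_02 = (-5)*(-6) - (-5)*(4) = 30 + 20 = 50.
det(Q) = (0)*(-130) - (-13)*(-30) + (-8)*(50) = 0 - 390 - 400 = -790.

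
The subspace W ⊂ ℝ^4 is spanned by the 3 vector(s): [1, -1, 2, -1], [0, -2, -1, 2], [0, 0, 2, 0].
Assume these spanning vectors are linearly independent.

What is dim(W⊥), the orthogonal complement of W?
dim(W⊥) = 1

For any subspace W of ℝ^n, dim(W) + dim(W⊥) = n (the whole-space dimension).
Here the given 3 vectors are linearly independent, so dim(W) = 3.
Thus dim(W⊥) = n - dim(W) = 4 - 3 = 1.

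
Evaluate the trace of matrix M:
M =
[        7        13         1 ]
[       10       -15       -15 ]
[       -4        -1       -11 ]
tr(M) = 7 - 15 - 11 = -19

The trace of a square matrix is the sum of its diagonal entries.
Diagonal entries of M: M[0][0] = 7, M[1][1] = -15, M[2][2] = -11.
tr(M) = 7 - 15 - 11 = -19.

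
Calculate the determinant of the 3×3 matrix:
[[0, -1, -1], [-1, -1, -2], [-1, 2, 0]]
1

Expansion along first row:
det = 0·det([[-1,-2],[2,0]]) - -1·det([[-1,-2],[-1,0]]) + -1·det([[-1,-1],[-1,2]])
    = 0·(-1·0 - -2·2) - -1·(-1·0 - -2·-1) + -1·(-1·2 - -1·-1)
    = 0·4 - -1·-2 + -1·-3
    = 0 + -2 + 3 = 1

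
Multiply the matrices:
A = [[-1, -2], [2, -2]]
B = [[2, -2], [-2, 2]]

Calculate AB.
[[2, -2], [8, -8]]

Each entry (i,j) of AB = sum over k of A[i][k]*B[k][j].
(AB)[0][0] = (-1)*(2) + (-2)*(-2) = 2
(AB)[0][1] = (-1)*(-2) + (-2)*(2) = -2
(AB)[1][0] = (2)*(2) + (-2)*(-2) = 8
(AB)[1][1] = (2)*(-2) + (-2)*(2) = -8
AB = [[2, -2], [8, -8]]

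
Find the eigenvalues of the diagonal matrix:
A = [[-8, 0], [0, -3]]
λ₁ = -8, λ₂ = -3

The characteristic polynomial of A is det(A - λI) = (-8 - λ)(-3 - λ) = 0.
The roots are λ = -8 and λ = -3, so the eigenvalues are the diagonal entries.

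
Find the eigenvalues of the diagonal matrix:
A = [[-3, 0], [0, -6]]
λ₁ = -3, λ₂ = -6

The characteristic polynomial of A is det(A - λI) = (-3 - λ)(-6 - λ) = 0.
The roots are λ = -3 and λ = -6, so the eigenvalues are the diagonal entries.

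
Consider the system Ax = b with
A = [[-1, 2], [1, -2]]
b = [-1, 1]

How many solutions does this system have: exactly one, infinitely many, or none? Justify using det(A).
Infinitely many solutions

det(A) = (-1)*(-2) - (2)*(1) = 0, so A is singular (column 2 is -2 times column 1).
b = [-1, 1] = 1 * column 1 of A, so b lies in the column space of A.
A singular matrix whose right-hand side is in its column space gives a 1-parameter family of solutions — infinitely many.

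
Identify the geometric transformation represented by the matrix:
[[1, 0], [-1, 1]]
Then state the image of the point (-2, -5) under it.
vertical shear with factor -1; image of (-2, -5) is (-2, -3)

The matrix [[1, 0], [k, 1]] sends (x, y) to (x, -1x + y), leaving the x-coordinate fixed: a vertical shear.
The matrix [[1, 0], [-1, 1]] represents: vertical shear with factor -1.
Applying it to (-2, -5): [1·-2 + 0·-5, -1·-2 + 1·-5] = (-2, -3).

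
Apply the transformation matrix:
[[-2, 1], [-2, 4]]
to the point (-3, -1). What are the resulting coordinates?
(5, 2)

Matrix multiplication:
[[-2, 1], [-2, 4]] × [-3, -1]ᵀ
= [-2×-3 + 1×-1, -2×-3 + 4×-1]ᵀ
= [5.0000, 2.0000]ᵀ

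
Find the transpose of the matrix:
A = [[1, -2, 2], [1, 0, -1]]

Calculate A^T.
[[1, 1], [-2, 0], [2, -1]]

The transpose sends entry (i,j) to (j,i); rows become columns.
Row 0 of A: [1, -2, 2] -> column 0 of A^T.
Row 1 of A: [1, 0, -1] -> column 1 of A^T.
A^T = [[1, 1], [-2, 0], [2, -1]]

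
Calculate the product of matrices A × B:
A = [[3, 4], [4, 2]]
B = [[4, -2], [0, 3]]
[[12, 6], [16, -2]]

Matrix multiplication:
C[0][0] = 3×4 + 4×0 = 12
C[0][1] = 3×-2 + 4×3 = 6
C[1][0] = 4×4 + 2×0 = 16
C[1][1] = 4×-2 + 2×3 = -2
Result: [[12, 6], [16, -2]]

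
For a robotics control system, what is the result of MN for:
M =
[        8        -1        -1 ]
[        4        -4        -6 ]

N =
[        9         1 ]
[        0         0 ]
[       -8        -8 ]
MN =
[       80        16 ]
[       84        52 ]

Matrix multiplication: (MN)[i][j] = sum over k of M[i][k] * N[k][j].
  (MN)[0][0] = (8)*(9) + (-1)*(0) + (-1)*(-8) = 80
  (MN)[0][1] = (8)*(1) + (-1)*(0) + (-1)*(-8) = 16
  (MN)[1][0] = (4)*(9) + (-4)*(0) + (-6)*(-8) = 84
  (MN)[1][1] = (4)*(1) + (-4)*(0) + (-6)*(-8) = 52
MN =
[       80        16 ]
[       84        52 ]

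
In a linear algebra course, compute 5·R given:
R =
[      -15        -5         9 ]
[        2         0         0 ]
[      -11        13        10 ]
5R =
[      -75       -25        45 ]
[       10         0         0 ]
[      -55        65        50 ]

Scalar multiplication is elementwise: (5R)[i][j] = 5 * R[i][j].
  (5R)[0][0] = 5 * (-15) = -75
  (5R)[0][1] = 5 * (-5) = -25
  (5R)[0][2] = 5 * (9) = 45
  (5R)[1][0] = 5 * (2) = 10
  (5R)[1][1] = 5 * (0) = 0
  (5R)[1][2] = 5 * (0) = 0
  (5R)[2][0] = 5 * (-11) = -55
  (5R)[2][1] = 5 * (13) = 65
  (5R)[2][2] = 5 * (10) = 50
5R =
[      -75       -25        45 ]
[       10         0         0 ]
[      -55        65        50 ]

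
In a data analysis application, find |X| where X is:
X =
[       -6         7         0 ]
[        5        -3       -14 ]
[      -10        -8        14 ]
det(X) = 1414

Expand along row 0 (cofactor expansion): det(X) = a*(e*i - f*h) - b*(d*i - f*g) + c*(d*h - e*g), where the 3×3 is [[a, b, c], [d, e, f], [g, h, i]].
Minor M_00 = (-3)*(14) - (-14)*(-8) = -42 - 112 = -154.
Minor M_01 = (5)*(14) - (-14)*(-10) = 70 - 140 = -70.
Minor M_02 = (5)*(-8) - (-3)*(-10) = -40 - 30 = -70.
det(X) = (-6)*(-154) - (7)*(-70) + (0)*(-70) = 924 + 490 + 0 = 1414.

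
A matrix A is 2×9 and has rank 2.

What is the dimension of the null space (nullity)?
7

The rank-nullity theorem for an m×n matrix states:
rank(A) + nullity(A) = n (the number of columns).
Here n = 9 and rank(A) = 2, so nullity(A) = 9 - 2 = 7.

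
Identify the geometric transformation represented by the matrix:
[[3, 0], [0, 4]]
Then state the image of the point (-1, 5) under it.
non-uniform scaling by (3, 4); image of (-1, 5) is (-3, 20)

This is diagonal with distinct entries, so it scales the x-axis by 3 and the y-axis by 4.
The matrix [[3, 0], [0, 4]] represents: non-uniform scaling by (3, 4).
Applying it to (-1, 5): [3·-1 + 0·5, 0·-1 + 4·5] = (-3, 20).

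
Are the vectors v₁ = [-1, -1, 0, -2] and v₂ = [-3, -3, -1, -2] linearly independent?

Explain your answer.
Yes, linearly independent

Two vectors are linearly dependent iff one is a scalar multiple of the other.
No single scalar k satisfies v₂ = k·v₁ (the ratios of corresponding entries disagree), so v₁ and v₂ are linearly independent.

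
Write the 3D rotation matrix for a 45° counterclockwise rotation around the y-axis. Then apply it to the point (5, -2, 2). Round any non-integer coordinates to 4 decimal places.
R = [[√2/2, 0, √2/2], [0, 1, 0], [-√2/2, 0, √2/2]]; R·(5, -2, 2) = (4.9497, -2.0000, -2.1213)

Rotation matrix for 45° around y-axis:
cos(45°) = √2/2, sin(45°) = √2/2
R = [[√2/2, 0, √2/2], [0, 1, 0], [-√2/2, 0, √2/2]]
Apply to (5, -2, 2): R·[5, -2, 2]ᵀ = (4.9497, -2.0000, -2.1213)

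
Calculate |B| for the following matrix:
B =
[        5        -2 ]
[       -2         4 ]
det(B) = 16

For a 2×2 matrix [[a, b], [c, d]], det = a*d - b*c.
det(B) = (5)*(4) - (-2)*(-2) = 20 - 4 = 16.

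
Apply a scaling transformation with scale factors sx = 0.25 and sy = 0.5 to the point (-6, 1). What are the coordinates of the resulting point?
(-1.5, 0.5)

Scaling matrix:
[[0.25, 0], [0, 0.50]]
Result: (-6 × 0.25, 1 × 0.5) = (-1.5, 0.5)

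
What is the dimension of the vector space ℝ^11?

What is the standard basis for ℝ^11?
Dimension = 11; standard basis = {e_1, e_2, e_3, …, e_11}

ℝ^11 is the space of 11-tuples of real numbers; its dimension is 11.
The standard basis consists of 11 vectors: e_1, e_2, e_3, …, e_11, where e_i is the vector with 1 in position i and 0 elsewhere.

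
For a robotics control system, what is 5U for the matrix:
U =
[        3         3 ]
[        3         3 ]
5U =
[       15        15 ]
[       15        15 ]

Scalar multiplication is elementwise: (5U)[i][j] = 5 * U[i][j].
  (5U)[0][0] = 5 * (3) = 15
  (5U)[0][1] = 5 * (3) = 15
  (5U)[1][0] = 5 * (3) = 15
  (5U)[1][1] = 5 * (3) = 15
5U =
[       15        15 ]
[       15        15 ]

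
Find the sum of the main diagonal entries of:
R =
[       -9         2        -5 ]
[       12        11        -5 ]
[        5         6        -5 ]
tr(R) = -9 + 11 - 5 = -3

The trace of a square matrix is the sum of its diagonal entries.
Diagonal entries of R: R[0][0] = -9, R[1][1] = 11, R[2][2] = -5.
tr(R) = -9 + 11 - 5 = -3.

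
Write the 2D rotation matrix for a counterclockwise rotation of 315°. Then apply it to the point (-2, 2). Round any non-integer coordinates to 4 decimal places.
R = [[√2/2, √2/2], [-√2/2, √2/2]]; R·(-2, 2) = (0.0000, 2.8284)

Rotation matrix formula: R(θ) = [[cos θ, -sin θ], [sin θ, cos θ]]
For θ = 315°:
cos(315°) = √2/2
sin(315°) = -√2/2
R = [[√2/2, √2/2], [-√2/2, √2/2]]
Apply to (-2, 2): [√2/2·-2 + (√2/2)·2, -√2/2·-2 + √2/2·2] = (0.0000, 2.8284)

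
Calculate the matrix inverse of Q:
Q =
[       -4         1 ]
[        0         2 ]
det(Q) = -8
Q⁻¹ =
[     -1/4       1/8 ]
[        0       1/2 ]

For a 2×2 matrix Q = [[a, b], [c, d]] with det(Q) ≠ 0, Q⁻¹ = (1/det(Q)) * [[d, -b], [-c, a]].
det(Q) = (-4)*(2) - (1)*(0) = -8 - 0 = -8.
Q⁻¹ = (1/-8) * [[2, -1], [0, -4]].
Dividing each entry by -8 and reducing:
Q⁻¹ =
[     -1/4       1/8 ]
[        0       1/2 ]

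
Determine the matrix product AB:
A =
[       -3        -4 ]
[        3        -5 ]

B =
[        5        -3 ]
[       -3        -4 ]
AB =
[       -3        25 ]
[       30        11 ]

Matrix multiplication: (AB)[i][j] = sum over k of A[i][k] * B[k][j].
  (AB)[0][0] = (-3)*(5) + (-4)*(-3) = -3
  (AB)[0][1] = (-3)*(-3) + (-4)*(-4) = 25
  (AB)[1][0] = (3)*(5) + (-5)*(-3) = 30
  (AB)[1][1] = (3)*(-3) + (-5)*(-4) = 11
AB =
[       -3        25 ]
[       30        11 ]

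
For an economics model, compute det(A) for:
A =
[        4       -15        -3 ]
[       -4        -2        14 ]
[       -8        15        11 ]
det(A) = 320

Expand along row 0 (cofactor expansion): det(A) = a*(e*i - f*h) - b*(d*i - f*g) + c*(d*h - e*g), where the 3×3 is [[a, b, c], [d, e, f], [g, h, i]].
Minor M_00 = (-2)*(11) - (14)*(15) = -22 - 210 = -232.
Minor M_01 = (-4)*(11) - (14)*(-8) = -44 + 112 = 68.
Minor M_02 = (-4)*(15) - (-2)*(-8) = -60 - 16 = -76.
det(A) = (4)*(-232) - (-15)*(68) + (-3)*(-76) = -928 + 1020 + 228 = 320.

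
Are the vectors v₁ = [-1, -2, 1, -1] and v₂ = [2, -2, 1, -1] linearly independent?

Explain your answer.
Yes, linearly independent

Two vectors are linearly dependent iff one is a scalar multiple of the other.
No single scalar k satisfies v₂ = k·v₁ (the ratios of corresponding entries disagree), so v₁ and v₂ are linearly independent.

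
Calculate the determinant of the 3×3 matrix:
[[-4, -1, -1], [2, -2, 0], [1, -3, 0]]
4

Expansion along first row:
det = -4·det([[-2,0],[-3,0]]) - -1·det([[2,0],[1,0]]) + -1·det([[2,-2],[1,-3]])
    = -4·(-2·0 - 0·-3) - -1·(2·0 - 0·1) + -1·(2·-3 - -2·1)
    = -4·0 - -1·0 + -1·-4
    = 0 + 0 + 4 = 4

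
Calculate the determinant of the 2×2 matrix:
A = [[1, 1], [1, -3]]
-4

For A = [[a, b], [c, d]], det(A) = a*d - b*c.
det(A) = (1)*(-3) - (1)*(1) = -3 - 1 = -4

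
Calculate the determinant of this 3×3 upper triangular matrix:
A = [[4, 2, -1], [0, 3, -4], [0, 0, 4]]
48

The determinant of a triangular matrix is the product of its diagonal entries (the off-diagonal entries above the diagonal do not affect it).
det(A) = (4) * (3) * (4) = 48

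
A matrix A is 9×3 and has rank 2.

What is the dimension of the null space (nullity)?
1

The rank-nullity theorem for an m×n matrix states:
rank(A) + nullity(A) = n (the number of columns).
Here n = 3 and rank(A) = 2, so nullity(A) = 3 - 2 = 1.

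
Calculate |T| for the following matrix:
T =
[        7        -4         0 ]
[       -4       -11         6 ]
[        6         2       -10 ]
det(T) = 702

Expand along row 0 (cofactor expansion): det(T) = a*(e*i - f*h) - b*(d*i - f*g) + c*(d*h - e*g), where the 3×3 is [[a, b, c], [d, e, f], [g, h, i]].
Minor M_00 = (-11)*(-10) - (6)*(2) = 110 - 12 = 98.
Minor M_01 = (-4)*(-10) - (6)*(6) = 40 - 36 = 4.
Minor M_02 = (-4)*(2) - (-11)*(6) = -8 + 66 = 58.
det(T) = (7)*(98) - (-4)*(4) + (0)*(58) = 686 + 16 + 0 = 702.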